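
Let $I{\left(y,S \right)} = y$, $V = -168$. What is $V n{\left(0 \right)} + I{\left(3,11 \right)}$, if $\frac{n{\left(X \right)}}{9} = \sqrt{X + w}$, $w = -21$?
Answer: $3 - 1512 i \sqrt{21} \approx 3.0 - 6928.9 i$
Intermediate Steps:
$n{\left(X \right)} = 9 \sqrt{-21 + X}$ ($n{\left(X \right)} = 9 \sqrt{X - 21} = 9 \sqrt{-21 + X}$)
$V n{\left(0 \right)} + I{\left(3,11 \right)} = - 168 \cdot 9 \sqrt{-21 + 0} + 3 = - 168 \cdot 9 \sqrt{-21} + 3 = - 168 \cdot 9 i \sqrt{21} + 3 = - 1512 i \sqrt{21} + 3 = 3 - 1512 i \sqrt{21}$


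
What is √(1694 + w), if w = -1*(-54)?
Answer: 2*√437 ≈ 41.809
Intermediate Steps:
w = 54
√(1694 + w) = √(1694 + 54) = √1748 = 2*√437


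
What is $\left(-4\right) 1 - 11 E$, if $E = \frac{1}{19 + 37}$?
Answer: $- \frac{235}{56} \approx -4.1964$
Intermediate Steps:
$E = \frac{1}{56} \approx 0.017857$
$\left(-4\right) 1 - 11 E = \left(-4\right) 1 - \frac{11}{56} = -4 - \frac{11}{56} = - \frac{235}{56}$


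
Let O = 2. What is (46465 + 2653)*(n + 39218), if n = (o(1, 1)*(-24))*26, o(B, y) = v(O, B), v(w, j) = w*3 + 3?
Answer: 1650463036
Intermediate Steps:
v(w, j) = 3 + 3*w (v(w, j) = 3*w + 3 = 3 + 3*w)
o(B, y) = 9 (o(B, y) = 3 + 3*2 = 3 + 6 = 9)
n = -5616 (n = (9*(-24))*26 = -216*26 = -5616)
(46465 + 2653)*(n + 39218) = (46465 + 2653)*(-5616 + 39218) = 49118*33602 = 1650463036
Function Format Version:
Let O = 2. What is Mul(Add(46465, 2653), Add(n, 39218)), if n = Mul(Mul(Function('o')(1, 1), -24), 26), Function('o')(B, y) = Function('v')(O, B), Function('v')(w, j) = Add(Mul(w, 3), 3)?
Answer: 1650463036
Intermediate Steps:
Function('v')(w, j) = Add(3, Mul(3, w)) (Function('v')(w, j) = Add(Mul(3, w), 3) = Add(3, Mul(3, w)))
Function('o')(B, y) = 9 (Function('o')(B, y) = Add(3, Mul(3, 2)) = Add(3, 6) = 9)
n = -5616 (n = Mul(Mul(9, -24), 26) = Mul(-216, 26) = -5616)
Mul(Add(46465, 2653), Add(n, 39218)) = Mul(Add(46465, 2653), Add(-5616, 39218)) = Mul(49118, 33602) = 1650463036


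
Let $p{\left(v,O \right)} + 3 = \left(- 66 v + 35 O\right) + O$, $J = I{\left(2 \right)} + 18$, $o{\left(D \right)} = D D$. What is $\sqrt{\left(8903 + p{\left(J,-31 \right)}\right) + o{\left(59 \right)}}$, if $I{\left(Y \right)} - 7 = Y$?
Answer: $\sqrt{9483} \approx 97.381$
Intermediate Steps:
$I{\left(Y \right)} = 7 + Y$
$o{\left(D \right)} = D^{2}$
$J = 27$ ($J = \left(7 + 2\right) + 18 = 9 + 18 = 27$)
$p{\left(v,O \right)} = -3 - 66 v + 36 O$ ($p{\left(v,O \right)} = -3 + \left(\left(- 66 v + 35 O\right) + O\right) = -3 + \left(- 66 v + 36 O\right) = -3 - 66 v + 36 O$)
$\sqrt{\left(8903 + p{\left(J,-31 \right)}\right) + o{\left(59 \right)}} = \sqrt{\left(8903 - 2901\right) + 59^{2}} = \sqrt{\left(8903 - 2901\right) + 3481} = \sqrt{6002 + 3481} = \sqrt{9483}$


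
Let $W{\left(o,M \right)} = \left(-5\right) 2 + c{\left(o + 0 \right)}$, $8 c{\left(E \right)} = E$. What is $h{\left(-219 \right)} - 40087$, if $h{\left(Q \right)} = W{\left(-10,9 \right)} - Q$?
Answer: $- \frac{159517}{4} \approx -39879.0$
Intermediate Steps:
$c{\left(E \right)} = \frac{E}{8}$
$W{\left(o,M \right)} = -10 + \frac{o}{8}$ ($W{\left(o,M \right)} = \left(-5\right) 2 + \frac{o + 0}{8} = -10 + \frac{o}{8}$)
$h{\left(Q \right)} = - \frac{45}{4} - Q$ ($h{\left(Q \right)} = \left(-10 + \frac{1}{8} \left(-10\right)\right) - Q = \left(-10 - \frac{5}{4}\right) - Q = - \frac{45}{4} - Q$)
$h{\left(-219 \right)} - 40087 = \left(- \frac{45}{4} - -219\right) - 40087 = \left(- \frac{45}{4} + 219\right) - 40087 = \frac{831}{4} - 40087 = - \frac{159517}{4}$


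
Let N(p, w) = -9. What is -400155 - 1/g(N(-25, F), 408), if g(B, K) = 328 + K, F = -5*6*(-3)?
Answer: -294514081/736 ≈ -4.0016e+5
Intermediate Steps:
F = 90 (F = -30*(-3) = 90)
-400155 - 1/g(N(-25, F), 408) = -400155 - 1/(328 + 408) = -400155 - 1/736 = -294514081/736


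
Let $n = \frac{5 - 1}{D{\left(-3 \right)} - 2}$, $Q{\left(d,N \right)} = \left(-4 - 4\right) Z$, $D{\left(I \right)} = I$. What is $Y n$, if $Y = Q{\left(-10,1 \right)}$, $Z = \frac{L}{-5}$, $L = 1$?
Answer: $- \frac{32}{25} \approx -1.28$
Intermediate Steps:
$Z = - \frac{1}{5}$ ($Z = 1 \frac{1}{-5} = 1 \left(- \frac{1}{5}\right) = - \frac{1}{5} \approx -0.2$)
$Q{\left(d,N \right)} = \frac{8}{5}$ ($Q{\left(d,N \right)} = \left(-4 - 4\right) \left(- \frac{1}{5}\right) = \left(-8\right) \left(- \frac{1}{5}\right) = \frac{8}{5}$)
$n = - \frac{4}{5}$ ($n = \frac{5 - 1}{-3 - 2} = \frac{4}{-5} = 4 \left(- \frac{1}{5}\right) = - \frac{4}{5} \approx -0.8$)
$Y = \frac{8}{5} \approx 1.6$
$Y n = \frac{8}{5} \left(- \frac{4}{5}\right) = - \frac{32}{25}$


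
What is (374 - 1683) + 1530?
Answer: 221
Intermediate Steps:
(374 - 1683) + 1530 = -1309 + 1530 = 221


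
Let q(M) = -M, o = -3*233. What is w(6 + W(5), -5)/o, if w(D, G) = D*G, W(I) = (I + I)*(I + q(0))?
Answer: 280/699 ≈ 0.40057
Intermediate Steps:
o = -699
W(I) = 2*I**2 (W(I) = (I + I)*(I - 1*0) = (2*I)*(I + 0) = (2*I)*I = 2*I**2)
w(6 + W(5), -5)/o = ((6 + 2*5**2)*(-5))/(-699) = ((6 + 2*25)*(-5))*(-1/699) = ((6 + 50)*(-5))*(-1/699) = (56*(-5))*(-1/699) = -280*(-1/699) = 280/699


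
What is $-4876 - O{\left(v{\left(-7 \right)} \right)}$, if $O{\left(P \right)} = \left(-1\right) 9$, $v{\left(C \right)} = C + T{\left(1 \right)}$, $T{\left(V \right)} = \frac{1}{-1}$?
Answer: $-4867$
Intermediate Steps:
$T{\left(V \right)} = -1$
$v{\left(C \right)} = -1 + C$ ($v{\left(C \right)} = C - 1 = -1 + C$)
$O{\left(P \right)} = -9$
$-4876 - O{\left(v{\left(-7 \right)} \right)} = -4876 - -9 = -4876 + 9 = -4867$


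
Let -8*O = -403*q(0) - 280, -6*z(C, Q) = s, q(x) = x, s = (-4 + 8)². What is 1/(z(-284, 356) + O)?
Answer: 3/97 ≈ 0.030928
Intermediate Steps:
s = 16 (s = 4² = 16)
z(C, Q) = -8/3 (z(C, Q) = -⅙*16 = -8/3)
O = 35 (O = -(-403*0 - 280)/8 = -(0 - 280)/8 = -⅛*(-280) = 35)
1/(z(-284, 356) + O) = 1/(-8/3 + 35) = 1/(97/3) = 3/97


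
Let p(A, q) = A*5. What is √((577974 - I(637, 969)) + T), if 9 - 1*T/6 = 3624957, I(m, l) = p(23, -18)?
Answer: I*√21171829 ≈ 4601.3*I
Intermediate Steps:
p(A, q) = 5*A
I(m, l) = 115 (I(m, l) = 5*23 = 115)
T = -21749688 (T = 54 - 6*3624957 = 54 - 21749742 = -21749688)
√((577974 - I(637, 969)) + T) = √((577974 - 1*115) - 21749688) = √((577974 - 115) - 21749688) = √(577859 - 21749688) = √(-21171829) = I*√21171829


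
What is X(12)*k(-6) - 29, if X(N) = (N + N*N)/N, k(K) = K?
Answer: -107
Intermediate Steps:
X(N) = (N + N²)/N
X(12)*k(-6) - 29 = (1 + 12)*(-6) - 29 = 13*(-6) - 29 = -78 - 29 = -107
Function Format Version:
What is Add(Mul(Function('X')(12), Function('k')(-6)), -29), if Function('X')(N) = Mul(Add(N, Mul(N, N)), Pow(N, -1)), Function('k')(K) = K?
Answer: -107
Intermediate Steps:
Function('X')(N) = Mul(Pow(N, -1), Add(N, Pow(N, 2))) (Function('X')(N) = Mul(Add(N, Pow(N, 2)), Pow(N, -1)) = Mul(Pow(N, -1), Add(N, Pow(N, 2))))
Add(Mul(Function('X')(12), Function('k')(-6)), -29) = Add(Mul(Add(1, 12), -6), -29) = Add(Mul(13, -6), -29) = Add(-78, -29) = -107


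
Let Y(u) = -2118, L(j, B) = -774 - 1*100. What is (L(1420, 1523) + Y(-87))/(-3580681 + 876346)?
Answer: 2992/2704335 ≈ 0.0011064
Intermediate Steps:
L(j, B) = -874 (L(j, B) = -774 - 100 = -874)
(L(1420, 1523) + Y(-87))/(-3580681 + 876346) = (-874 - 2118)/(-3580681 + 876346) = -2992/(-2704335) = -2992*(-1/2704335) = 2992/2704335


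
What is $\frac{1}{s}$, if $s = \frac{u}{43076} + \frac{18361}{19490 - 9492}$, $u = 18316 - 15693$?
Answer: $\frac{215336924}{408571595} \approx 0.52705$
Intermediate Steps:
$u = 2623$
$s = \frac{408571595}{215336924}$ ($s = \frac{2623}{43076} + \frac{18361}{19490 - 9492} = 2623 \cdot \frac{1}{43076} + \frac{18361}{19490 - 9492} = \frac{2623}{43076} + \frac{18361}{9998} = \frac{408571595}{215336924} \approx 1.8974$)
$\frac{1}{s} = \frac{1}{\frac{408571595}{215336924}} = \frac{215336924}{408571595}$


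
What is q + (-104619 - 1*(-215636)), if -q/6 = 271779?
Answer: -1519657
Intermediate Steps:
q = -1630674 (q = -6*271779 = -1630674)
q + (-104619 - 1*(-215636)) = -1630674 + (-104619 - 1*(-215636)) = -1630674 + (-104619 + 215636) = -1630674 + 111017 = -1519657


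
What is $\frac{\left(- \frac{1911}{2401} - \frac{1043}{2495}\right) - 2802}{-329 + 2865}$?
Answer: $- \frac{171353461}{155019340} \approx -1.1054$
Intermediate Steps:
$\frac{\left(- \frac{1911}{2401} - \frac{1043}{2495}\right) - 2802}{-329 + 2865} = \frac{\left(\left(-1911\right) \frac{1}{2401} - \frac{1043}{2495}\right) - 2802}{2536} = \left(\left(- \frac{39}{49} - \frac{1043}{2495}\right) - 2802\right) \frac{1}{2536} = \left(- \frac{148412}{122255} - 2802\right) \frac{1}{2536} = \left(- \frac{342706922}{122255}\right) \frac{1}{2536} = - \frac{171353461}{155019340}$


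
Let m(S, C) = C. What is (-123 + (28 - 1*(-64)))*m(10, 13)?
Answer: -403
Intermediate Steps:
(-123 + (28 - 1*(-64)))*m(10, 13) = (-123 + (28 - 1*(-64)))*13 = (-123 + (28 + 64))*13 = (-123 + 92)*13 = -31*13 = -403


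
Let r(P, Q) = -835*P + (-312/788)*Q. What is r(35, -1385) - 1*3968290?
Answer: -787402425/197 ≈ -3.9970e+6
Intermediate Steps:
r(P, Q) = -835*P - 78*Q/197 (r(P, Q) = -835*P + (-312*1/788)*Q = -835*P - 78*Q/197)
r(35, -1385) - 1*3968290 = (-835*35 - 78/197*(-1385)) - 1*3968290 = (-29225 + 108030/197) - 3968290 = -5649295/197 - 3968290 = -787402425/197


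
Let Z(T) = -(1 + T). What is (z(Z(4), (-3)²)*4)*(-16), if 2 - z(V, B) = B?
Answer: 448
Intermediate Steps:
Z(T) = -1 - T
z(V, B) = 2 - B
(z(Z(4), (-3)²)*4)*(-16) = ((2 - 1*(-3)²)*4)*(-16) = ((2 - 1*9)*4)*(-16) = ((2 - 9)*4)*(-16) = -7*4*(-16) = -28*(-16) = 448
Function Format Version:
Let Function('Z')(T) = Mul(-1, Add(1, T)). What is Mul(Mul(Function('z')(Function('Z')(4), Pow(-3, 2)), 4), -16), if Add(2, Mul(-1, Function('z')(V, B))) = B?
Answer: 448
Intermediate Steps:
Function('Z')(T) = Add(-1, Mul(-1, T))
Function('z')(V, B) = Add(2, Mul(-1, B))
Mul(Mul(Function('z')(Function('Z')(4), Pow(-3, 2)), 4), -16) = Mul(Mul(Add(2, Mul(-1, Pow(-3, 2))), 4), -16) = Mul(Mul(Add(2, Mul(-1, 9)), 4), -16) = Mul(Mul(Add(2, -9), 4), -16) = Mul(Mul(-7, 4), -16) = Mul(-28, -16) = 448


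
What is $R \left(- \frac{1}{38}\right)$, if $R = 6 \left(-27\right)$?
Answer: $\frac{81}{19} \approx 4.2632$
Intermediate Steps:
$R = -162$
$R \left(- \frac{1}{38}\right) = - 162 \left(- \frac{1}{38}\right) = - 162 \left(\left(-1\right) \frac{1}{38}\right) = \left(-162\right) \left(- \frac{1}{38}\right) = \frac{81}{19}$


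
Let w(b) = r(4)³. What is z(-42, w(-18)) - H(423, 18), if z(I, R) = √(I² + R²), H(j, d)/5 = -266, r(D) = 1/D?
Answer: 1330 + √7225345/64 ≈ 1372.0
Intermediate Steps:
H(j, d) = -1330 (H(j, d) = 5*(-266) = -1330)
w(b) = 1/64 (w(b) = (1/4)³ = (¼)³ = 1/64)
z(-42, w(-18)) - H(423, 18) = √((-42)² + (1/64)²) - 1*(-1330) = √(1764 + 1/4096) + 1330 = √(7225345/4096) + 1330 = √7225345/64 + 1330 = 1330 + √7225345/64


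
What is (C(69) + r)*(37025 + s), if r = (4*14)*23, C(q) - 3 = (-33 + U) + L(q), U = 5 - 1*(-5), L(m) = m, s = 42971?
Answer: 106954652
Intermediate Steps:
U = 10 (U = 5 + 5 = 10)
C(q) = -20 + q (C(q) = 3 + ((-33 + 10) + q) = 3 + (-23 + q) = -20 + q)
r = 1288 (r = 56*23 = 1288)
(C(69) + r)*(37025 + s) = ((-20 + 69) + 1288)*(37025 + 42971) = (49 + 1288)*79996 = 1337*79996 = 106954652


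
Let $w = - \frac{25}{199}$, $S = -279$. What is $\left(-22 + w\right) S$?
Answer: $\frac{1228437}{199} \approx 6173.0$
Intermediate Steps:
$w = - \frac{25}{199}$ ($w = \left(-25\right) \frac{1}{199} = - \frac{25}{199} \approx -0.12563$)
$\left(-22 + w\right) S = \left(-22 - \frac{25}{199}\right) \left(-279\right) = \left(- \frac{4403}{199}\right) \left(-279\right) = \frac{1228437}{199}$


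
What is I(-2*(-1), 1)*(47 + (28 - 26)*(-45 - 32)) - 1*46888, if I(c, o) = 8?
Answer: -47744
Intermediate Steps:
I(-2*(-1), 1)*(47 + (28 - 26)*(-45 - 32)) - 1*46888 = 8*(47 + (28 - 26)*(-45 - 32)) - 1*46888 = 8*(47 + 2*(-77)) - 46888 = 8*(47 - 154) - 46888 = 8*(-107) - 46888 = -856 - 46888 = -47744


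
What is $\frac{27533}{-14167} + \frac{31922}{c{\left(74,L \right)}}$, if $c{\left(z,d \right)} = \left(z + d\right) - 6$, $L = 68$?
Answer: $\frac{224247243}{963356} \approx 232.78$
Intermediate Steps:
$c{\left(z,d \right)} = -6 + d + z$ ($c{\left(z,d \right)} = \left(d + z\right) - 6 = -6 + d + z$)
$\frac{27533}{-14167} + \frac{31922}{c{\left(74,L \right)}} = \frac{27533}{-14167} + \frac{31922}{-6 + 68 + 74} = 27533 \left(- \frac{1}{14167}\right) + \frac{31922}{136} = - \frac{27533}{14167} + 31922 \cdot \frac{1}{136} = - \frac{27533}{14167} + \frac{15961}{68} = \frac{224247243}{963356}$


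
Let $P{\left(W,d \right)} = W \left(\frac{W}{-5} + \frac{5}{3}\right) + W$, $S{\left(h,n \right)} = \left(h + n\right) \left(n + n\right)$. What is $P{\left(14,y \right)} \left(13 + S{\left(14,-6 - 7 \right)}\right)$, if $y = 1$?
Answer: $\frac{364}{15} \approx 24.267$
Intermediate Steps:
$S{\left(h,n \right)} = 2 n \left(h + n\right)$ ($S{\left(h,n \right)} = \left(h + n\right) 2 n = 2 n \left(h + n\right)$)
$P{\left(W,d \right)} = W + W \left(\frac{5}{3} - \frac{W}{5}\right)$ ($P{\left(W,d \right)} = W \left(W \left(- \frac{1}{5}\right) + 5 \cdot \frac{1}{3}\right) + W = W \left(- \frac{W}{5} + \frac{5}{3}\right) + W = W \left(\frac{5}{3} - \frac{W}{5}\right) + W = W + W \left(\frac{5}{3} - \frac{W}{5}\right)$)
$P{\left(14,y \right)} \left(13 + S{\left(14,-6 - 7 \right)}\right) = \frac{1}{15} \cdot 14 \left(40 - 42\right) \left(13 + 2 \left(-6 - 7\right) \left(14 - 13\right)\right) = \frac{1}{15} \cdot 14 \left(-2\right) \left(13 + 2 \left(-13\right) \left(14 - 13\right)\right) = - \frac{28 \left(13 + 2 \left(-13\right) 1\right)}{15} = - \frac{28 \left(13 - 26\right)}{15} = \left(- \frac{28}{15}\right) \left(-13\right) = \frac{364}{15}$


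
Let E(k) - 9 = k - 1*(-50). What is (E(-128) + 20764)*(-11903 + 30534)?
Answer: 385568545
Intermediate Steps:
E(k) = 59 + k (E(k) = 9 + (k - 1*(-50)) = 9 + (k + 50) = 9 + (50 + k) = 59 + k)
(E(-128) + 20764)*(-11903 + 30534) = ((59 - 128) + 20764)*(-11903 + 30534) = (-69 + 20764)*18631 = 20695*18631 = 385568545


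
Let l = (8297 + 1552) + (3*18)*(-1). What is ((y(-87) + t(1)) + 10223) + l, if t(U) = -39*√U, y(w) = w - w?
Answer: 19979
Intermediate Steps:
y(w) = 0
l = 9795 (l = 9849 + 54*(-1) = 9849 - 54 = 9795)
((y(-87) + t(1)) + 10223) + l = ((0 - 39*√1) + 10223) + 9795 = ((0 - 39*1) + 10223) + 9795 = ((0 - 39) + 10223) + 9795 = (-39 + 10223) + 9795 = 10184 + 9795 = 19979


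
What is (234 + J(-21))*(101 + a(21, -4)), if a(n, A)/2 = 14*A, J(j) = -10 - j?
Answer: -2695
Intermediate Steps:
a(n, A) = 28*A (a(n, A) = 2*(14*A) = 28*A)
(234 + J(-21))*(101 + a(21, -4)) = (234 + (-10 - 1*(-21)))*(101 + 28*(-4)) = (234 + (-10 + 21))*(101 - 112) = (234 + 11)*(-11) = 245*(-11) = -2695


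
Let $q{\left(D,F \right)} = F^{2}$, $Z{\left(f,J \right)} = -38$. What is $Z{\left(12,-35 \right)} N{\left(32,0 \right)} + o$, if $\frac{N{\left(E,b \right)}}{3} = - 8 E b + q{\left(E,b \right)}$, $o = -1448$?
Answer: $-1448$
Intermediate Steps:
$N{\left(E,b \right)} = 3 b^{2} - 24 E b$ ($N{\left(E,b \right)} = 3 \left(- 8 E b + b^{2}\right) = 3 \left(b^{2} - 8 E b\right) = 3 b^{2} - 24 E b$)
$Z{\left(12,-35 \right)} N{\left(32,0 \right)} + o = - 38 \cdot 3 \cdot 0 \left(0 - 256\right) - 1448 = - 38 \cdot 3 \cdot 0 \left(-256\right) - 1448 = \left(-38\right) 0 - 1448 = 0 - 1448 = -1448$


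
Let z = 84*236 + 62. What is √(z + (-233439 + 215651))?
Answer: √2098 ≈ 45.804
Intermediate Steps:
z = 19886 (z = 19824 + 62 = 19886)
√(z + (-233439 + 215651)) = √(19886 + (-233439 + 215651)) = √(19886 - 17788) = √2098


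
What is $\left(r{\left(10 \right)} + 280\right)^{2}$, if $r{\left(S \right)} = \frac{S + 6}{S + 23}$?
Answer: $\frac{85673536}{1089} \approx 78672.0$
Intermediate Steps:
$r{\left(S \right)} = \frac{6 + S}{23 + S}$
$\left(r{\left(10 \right)} + 280\right)^{2} = \left(\frac{6 + 10}{23 + 10} + 280\right)^{2} = \left(\frac{1}{33} \cdot 16 + 280\right)^{2} = \left(\frac{16}{33} + 280\right)^{2} = \left(\frac{9256}{33}\right)^{2} = \frac{85673536}{1089}$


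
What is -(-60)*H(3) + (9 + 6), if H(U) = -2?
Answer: -105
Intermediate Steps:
-(-60)*H(3) + (9 + 6) = -(-60)*(-2) + (9 + 6) = -10*12 + 15 = -120 + 15 = -105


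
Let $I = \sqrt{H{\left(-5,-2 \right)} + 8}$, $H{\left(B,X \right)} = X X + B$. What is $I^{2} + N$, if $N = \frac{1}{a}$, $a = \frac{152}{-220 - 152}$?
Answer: $\frac{173}{38} \approx 4.5526$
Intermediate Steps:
$H{\left(B,X \right)} = B + X^{2}$ ($H{\left(B,X \right)} = X^{2} + B = B + X^{2}$)
$a = - \frac{38}{93}$ ($a = \frac{152}{-372} = 152 \left(- \frac{1}{372}\right) = - \frac{38}{93} \approx -0.4086$)
$N = - \frac{93}{38}$ ($N = \frac{1}{- \frac{38}{93}} = - \frac{93}{38} \approx -2.4474$)
$I = \sqrt{7}$ ($I = \sqrt{\left(-5 + \left(-2\right)^{2}\right) + 8} = \sqrt{\left(-5 + 4\right) + 8} = \sqrt{-1 + 8} = \sqrt{7} \approx 2.6458$)
$I^{2} + N = \left(\sqrt{7}\right)^{2} - \frac{93}{38} = 7 - \frac{93}{38} = \frac{173}{38}$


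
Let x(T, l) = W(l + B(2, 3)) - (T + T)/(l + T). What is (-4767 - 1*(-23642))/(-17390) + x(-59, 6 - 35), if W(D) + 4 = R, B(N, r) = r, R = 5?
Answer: -109135/76516 ≈ -1.4263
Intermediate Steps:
W(D) = 1 (W(D) = -4 + 5 = 1)
x(T, l) = 1 - 2*T/(T + l) (x(T, l) = 1 - (T + T)/(l + T) = 1 - 2*T/(T + l))
(-4767 - 1*(-23642))/(-17390) + x(-59, 6 - 35) = (-4767 - 1*(-23642))/(-17390) + ((6 - 35) - 1*(-59))/(-59 + (6 - 35)) = (-4767 + 23642)*(-1/17390) + (-29 + 59)/(-59 - 29) = 18875*(-1/17390) + 30/(-88) = -3775/3478 - 1/88*30 = -3775/3478 - 15/44 = -109135/76516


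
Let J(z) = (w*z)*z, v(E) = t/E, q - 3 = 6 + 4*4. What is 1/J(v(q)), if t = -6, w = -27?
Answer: -625/972 ≈ -0.64300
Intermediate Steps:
q = 25 (q = 3 + (6 + 4*4) = 3 + (6 + 16) = 3 + 22 = 25)
v(E) = -6/E
J(z) = -27*z**2 (J(z) = (-27*z)*z = -27*z**2)
1/J(v(q)) = 1/(-27*(-6/25)**2) = 1/(-27*36/625) = 1/(-972/625) = -625/972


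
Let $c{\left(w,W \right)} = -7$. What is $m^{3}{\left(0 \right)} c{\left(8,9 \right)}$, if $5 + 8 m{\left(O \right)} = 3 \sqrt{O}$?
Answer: $\frac{875}{512} \approx 1.709$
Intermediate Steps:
$m{\left(O \right)} = - \frac{5}{8} + \frac{3 \sqrt{O}}{8}$
$m^{3}{\left(0 \right)} c{\left(8,9 \right)} = \left(- \frac{5}{8} + \frac{3 \sqrt{0}}{8}\right)^{3} \left(-7\right) = \left(- \frac{5}{8} + \frac{3}{8} \cdot 0\right)^{3} \left(-7\right) = \left(- \frac{5}{8} + 0\right)^{3} \left(-7\right) = \left(- \frac{5}{8}\right)^{3} \left(-7\right) = \left(- \frac{125}{512}\right) \left(-7\right) = \frac{875}{512}$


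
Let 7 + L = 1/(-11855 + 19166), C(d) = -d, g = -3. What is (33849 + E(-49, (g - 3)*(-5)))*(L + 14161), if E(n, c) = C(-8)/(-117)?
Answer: 409814015165875/855387 ≈ 4.7910e+8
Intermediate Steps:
E(n, c) = -8/117 (E(n, c) = -1*(-8)/(-117) = 8*(-1/117) = -8/117)
L = -51176/7311 (L = -7 + 1/(-11855 + 19166) = -7 + 1/7311 = -51176/7311 ≈ -6.9999)
(33849 + E(-49, (g - 3)*(-5)))*(L + 14161) = (33849 - 8/117)*(-51176/7311 + 14161) = (3960325/117)*(103479895/7311) = 409814015165875/855387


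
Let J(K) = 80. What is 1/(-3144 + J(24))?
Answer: -1/3064 ≈ -0.00032637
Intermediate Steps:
1/(-3144 + J(24)) = 1/(-3144 + 80) = 1/(-3064) = -1/3064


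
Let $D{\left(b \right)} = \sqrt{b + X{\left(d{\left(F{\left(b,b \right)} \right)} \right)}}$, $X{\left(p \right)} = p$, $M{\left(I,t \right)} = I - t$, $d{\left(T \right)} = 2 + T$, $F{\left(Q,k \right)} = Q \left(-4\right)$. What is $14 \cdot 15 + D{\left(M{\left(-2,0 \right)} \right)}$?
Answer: $210 + 2 \sqrt{2} \approx 212.83$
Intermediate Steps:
$F{\left(Q,k \right)} = - 4 Q$
$D{\left(b \right)} = \sqrt{2 - 3 b}$ ($D{\left(b \right)} = \sqrt{b - \left(-2 + 4 b\right)} = \sqrt{2 - 3 b}$)
$14 \cdot 15 + D{\left(M{\left(-2,0 \right)} \right)} = 14 \cdot 15 + \sqrt{2 - 3 \left(-2 - 0\right)} = 210 + \sqrt{2 - 3 \left(-2 + 0\right)} = 210 + \sqrt{2 - -6} = 210 + \sqrt{2 + 6} = 210 + \sqrt{8} = 210 + 2 \sqrt{2}$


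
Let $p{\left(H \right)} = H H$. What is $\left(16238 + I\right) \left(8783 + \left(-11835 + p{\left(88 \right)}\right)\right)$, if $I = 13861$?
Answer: $141224508$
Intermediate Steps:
$p{\left(H \right)} = H^{2}$
$\left(16238 + I\right) \left(8783 + \left(-11835 + p{\left(88 \right)}\right)\right) = \left(16238 + 13861\right) \left(8783 - \left(11835 - 88^{2}\right)\right) = 30099 \left(8783 + \left(-11835 + 7744\right)\right) = 30099 \left(8783 - 4091\right) = 30099 \cdot 4692 = 141224508$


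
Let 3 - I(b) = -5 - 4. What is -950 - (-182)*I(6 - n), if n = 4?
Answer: 1234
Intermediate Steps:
I(b) = 12 (I(b) = 3 - (-5 - 4) = 3 - 1*(-9) = 3 + 9 = 12)
-950 - (-182)*I(6 - n) = -950 - (-182)*12 = -950 - 1*(-2184) = -950 + 2184 = 1234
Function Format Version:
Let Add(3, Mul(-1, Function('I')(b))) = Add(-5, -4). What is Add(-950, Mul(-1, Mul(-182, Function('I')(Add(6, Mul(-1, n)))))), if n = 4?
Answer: 1234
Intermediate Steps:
Function('I')(b) = 12 (Function('I')(b) = Add(3, Mul(-1, Add(-5, -4))) = Add(3, Mul(-1, -9)) = Add(3, 9) = 12)
Add(-950, Mul(-1, Mul(-182, Function('I')(Add(6, Mul(-1, n)))))) = Add(-950, Mul(-1, Mul(-182, 12))) = Add(-950, Mul(-1, -2184)) = Add(-950, 2184) = 1234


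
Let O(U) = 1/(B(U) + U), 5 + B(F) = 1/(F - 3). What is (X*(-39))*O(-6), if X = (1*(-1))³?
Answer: -351/100 ≈ -3.5100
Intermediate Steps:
B(F) = -5 + 1/(-3 + F) (B(F) = -5 + 1/(F - 3) = -5 + 1/(-3 + F))
X = -1 (X = (-1)³ = -1)
O(U) = 1/(U + (16 - 5*U)/(-3 + U)) (O(U) = 1/((16 - 5*U)/(-3 + U) + U) = 1/(U + (16 - 5*U)/(-3 + U)))
(X*(-39))*O(-6) = (-1*(-39))*((-3 - 6)/(16 + (-6)² - 8*(-6))) = 39*(-9/(16 + 36 + 48)) = 39*(-9/100) = -351/100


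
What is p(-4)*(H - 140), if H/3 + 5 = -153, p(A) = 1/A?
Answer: 307/2 ≈ 153.50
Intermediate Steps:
H = -474 (H = -15 + 3*(-153) = -15 - 459 = -474)
p(-4)*(H - 140) = (-474 - 140)/(-4) = -¼*(-614) = 307/2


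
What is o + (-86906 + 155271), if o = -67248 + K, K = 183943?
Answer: 185060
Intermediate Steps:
o = 116695 (o = -67248 + 183943 = 116695)
o + (-86906 + 155271) = 116695 + (-86906 + 155271) = 116695 + 68365 = 185060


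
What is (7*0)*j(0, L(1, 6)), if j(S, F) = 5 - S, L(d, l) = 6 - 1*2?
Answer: 0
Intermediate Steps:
L(d, l) = 4 (L(d, l) = 6 - 2 = 4)
(7*0)*j(0, L(1, 6)) = (7*0)*(5 - 1*0) = 0*(5 + 0) = 0*5 = 0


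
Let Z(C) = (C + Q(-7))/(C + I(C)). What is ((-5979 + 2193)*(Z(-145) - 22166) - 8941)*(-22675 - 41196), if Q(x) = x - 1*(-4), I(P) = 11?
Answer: -359069520328151/67 ≈ -5.3592e+12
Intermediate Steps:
Q(x) = 4 + x (Q(x) = x + 4 = 4 + x)
Z(C) = (-3 + C)/(11 + C) (Z(C) = (C + (4 - 7))/(C + 11) = (C - 3)/(11 + C) = (-3 + C)/(11 + C))
((-5979 + 2193)*(Z(-145) - 22166) - 8941)*(-22675 - 41196) = ((-5979 + 2193)*((-3 - 145)/(11 - 145) - 22166) - 8941)*(-22675 - 41196) = (-3786*(-148/(-134) - 22166) - 8941)*(-63871) = (-3786*(-1/134*(-148) - 22166) - 8941)*(-63871) = (-3786*(74/67 - 22166) - 8941)*(-63871) = (-3786*(-1485048/67) - 8941)*(-63871) = (5622391728/67 - 8941)*(-63871) = (5621792681/67)*(-63871) = -359069520328151/67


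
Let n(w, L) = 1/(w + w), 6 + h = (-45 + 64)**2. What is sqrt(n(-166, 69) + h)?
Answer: sqrt(9782297)/166 ≈ 18.841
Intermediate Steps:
h = 355 (h = -6 + (-45 + 64)**2 = -6 + 19**2 = -6 + 361 = 355)
n(w, L) = 1/(2*w)
sqrt(n(-166, 69) + h) = sqrt((1/2)/(-166) + 355) = sqrt((1/2)*(-1/166) + 355) = sqrt(-1/332 + 355) = sqrt(117859/332) = sqrt(9782297)/166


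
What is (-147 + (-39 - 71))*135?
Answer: -34695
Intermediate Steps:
(-147 + (-39 - 71))*135 = (-147 - 110)*135 = -257*135 = -34695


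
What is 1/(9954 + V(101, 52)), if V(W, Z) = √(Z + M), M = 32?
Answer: 237/2359096 - √21/49541016 ≈ 0.00010037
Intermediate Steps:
V(W, Z) = √(32 + Z) (V(W, Z) = √(Z + 32) = √(32 + Z))
1/(9954 + V(101, 52)) = 1/(9954 + √(32 + 52)) = 1/(9954 + √84) = 1/(9954 + 2*√21)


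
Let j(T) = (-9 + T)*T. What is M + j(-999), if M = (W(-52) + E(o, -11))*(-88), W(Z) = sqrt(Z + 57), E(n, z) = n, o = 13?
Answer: 1005848 - 88*sqrt(5) ≈ 1.0057e+6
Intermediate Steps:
W(Z) = sqrt(57 + Z)
j(T) = T*(-9 + T)
M = -1144 - 88*sqrt(5) (M = (sqrt(57 - 52) + 13)*(-88) = (sqrt(5) + 13)*(-88) = (13 + sqrt(5))*(-88) = -1144 - 88*sqrt(5) ≈ -1340.8)
M + j(-999) = (-1144 - 88*sqrt(5)) - 999*(-9 - 999) = (-1144 - 88*sqrt(5)) - 999*(-1008) = (-1144 - 88*sqrt(5)) + 1006992 = 1005848 - 88*sqrt(5)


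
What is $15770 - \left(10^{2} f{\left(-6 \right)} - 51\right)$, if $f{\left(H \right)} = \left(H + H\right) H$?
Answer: $8621$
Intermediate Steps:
$f{\left(H \right)} = 2 H^{2}$ ($f{\left(H \right)} = 2 H H = 2 H^{2}$)
$15770 - \left(10^{2} f{\left(-6 \right)} - 51\right) = 15770 - \left(10^{2} \cdot 2 \left(-6\right)^{2} - 51\right) = 15770 - \left(100 \cdot 2 \cdot 36 - 51\right) = 15770 - \left(100 \cdot 72 - 51\right) = 15770 - \left(7200 - 51\right) = 15770 - 7149 = 8621$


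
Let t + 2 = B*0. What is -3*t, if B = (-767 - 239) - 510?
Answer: 6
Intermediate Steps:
B = -1516 (B = -1006 - 510 = -1516)
t = -2 (t = -2 - 1516*0 = -2 + 0 = -2)
-3*t = -3*(-2) = 6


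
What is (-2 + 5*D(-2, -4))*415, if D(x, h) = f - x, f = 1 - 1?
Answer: 3320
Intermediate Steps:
f = 0
D(x, h) = -x (D(x, h) = 0 - x = -x)
(-2 + 5*D(-2, -4))*415 = (-2 + 5*(-1*(-2)))*415 = (-2 + 5*2)*415 = (-2 + 10)*415 = 8*415 = 3320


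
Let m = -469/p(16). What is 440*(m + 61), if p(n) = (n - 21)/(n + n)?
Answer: 1347544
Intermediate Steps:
p(n) = (-21 + n)/(2*n) (p(n) = (-21 + n)/((2*n)) = (-21 + n)*(1/(2*n)) = (-21 + n)/(2*n))
m = 15008/5 (m = -469*32/(-21 + 16) = -469/((½)*(1/16)*(-5)) = -469/(-5/32) = -469*(-32/5) = 15008/5 ≈ 3001.6)
440*(m + 61) = 440*(15008/5 + 61) = 440*(15313/5) = 1347544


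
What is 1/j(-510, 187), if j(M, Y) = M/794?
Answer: -397/255 ≈ -1.5569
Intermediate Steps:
j(M, Y) = M/794 (j(M, Y) = M*(1/794) = M/794)
1/j(-510, 187) = 1/((1/794)*(-510)) = 1/(-255/397) = -397/255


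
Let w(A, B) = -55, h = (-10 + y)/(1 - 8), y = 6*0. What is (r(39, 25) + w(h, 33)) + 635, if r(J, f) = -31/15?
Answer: 8669/15 ≈ 577.93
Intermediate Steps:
y = 0
h = 10/7 (h = (-10 + 0)/(1 - 8) = -10/(-7) = -10*(-1/7) = 10/7 ≈ 1.4286)
r(J, f) = -31/15 (r(J, f) = -31*1/15 = -31/15)
(r(39, 25) + w(h, 33)) + 635 = (-31/15 - 55) + 635 = -856/15 + 635 = 8669/15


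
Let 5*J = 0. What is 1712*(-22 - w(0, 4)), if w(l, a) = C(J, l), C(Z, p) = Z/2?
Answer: -37664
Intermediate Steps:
J = 0 (J = (1/5)*0 = 0)
C(Z, p) = Z/2 (C(Z, p) = Z*(1/2) = Z/2)
w(l, a) = 0 (w(l, a) = (1/2)*0 = 0)
1712*(-22 - w(0, 4)) = 1712*(-22 - 1*0) = 1712*(-22 + 0) = 1712*(-22) = -37664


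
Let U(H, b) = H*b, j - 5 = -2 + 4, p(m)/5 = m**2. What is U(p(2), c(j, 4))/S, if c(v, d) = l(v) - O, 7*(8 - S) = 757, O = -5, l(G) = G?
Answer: -1680/701 ≈ -2.3966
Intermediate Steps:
p(m) = 5*m**2
S = -701/7 (S = 8 - 1/7*757 = 8 - 757/7 = -701/7 ≈ -100.14)
j = 7 (j = 5 + (-2 + 4) = 5 + 2 = 7)
c(v, d) = 5 + v (c(v, d) = v - 1*(-5) = v + 5 = 5 + v)
U(p(2), c(j, 4))/S = ((5*2**2)*(5 + 7))/(-701/7) = -7*5*4*12/701 = -140*12/701 = -7/701*240 = -1680/701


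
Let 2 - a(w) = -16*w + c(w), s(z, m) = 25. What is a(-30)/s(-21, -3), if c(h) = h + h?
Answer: -418/25 ≈ -16.720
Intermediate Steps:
c(h) = 2*h
a(w) = 2 + 14*w (a(w) = 2 - (-16*w + 2*w) = 2 - (-14)*w = 2 + 14*w)
a(-30)/s(-21, -3) = (2 + 14*(-30))/25 = (2 - 420)*(1/25) = -418*1/25 = -418/25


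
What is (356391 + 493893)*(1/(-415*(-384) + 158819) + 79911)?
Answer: 21619322744087880/318179 ≈ 6.7947e+10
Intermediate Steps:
(356391 + 493893)*(1/(-415*(-384) + 158819) + 79911) = 850284*(1/(159360 + 158819) + 79911) = 850284*(1/318179 + 79911) = 850284*(25426002070/318179) = 21619322744087880/318179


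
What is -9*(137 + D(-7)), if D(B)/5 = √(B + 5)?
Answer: -1233 - 45*I*√2 ≈ -1233.0 - 63.64*I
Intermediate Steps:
D(B) = 5*√(5 + B) (D(B) = 5*√(B + 5) = 5*√(5 + B))
-9*(137 + D(-7)) = -9*(137 + 5*√(5 - 7)) = -9*(137 + 5*√(-2)) = -9*(137 + 5*(I*√2)) = -9*(137 + 5*I*√2) = -1233 - 45*I*√2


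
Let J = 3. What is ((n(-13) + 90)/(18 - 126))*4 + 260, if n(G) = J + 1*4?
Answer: 6923/27 ≈ 256.41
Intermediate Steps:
n(G) = 7 (n(G) = 3 + 1*4 = 3 + 4 = 7)
((n(-13) + 90)/(18 - 126))*4 + 260 = ((7 + 90)/(18 - 126))*4 + 260 = (97/(-108))*4 + 260 = (97*(-1/108))*4 + 260 = -97/108*4 + 260 = -97/27 + 260 = 6923/27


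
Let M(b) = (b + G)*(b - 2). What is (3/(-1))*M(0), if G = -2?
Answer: -12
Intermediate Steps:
M(b) = (-2 + b)**2 (M(b) = (b - 2)*(b - 2) = (-2 + b)*(-2 + b) = (-2 + b)**2)
(3/(-1))*M(0) = (3/(-1))*(4 + 0**2 - 4*0) = (-1*3)*(4 + 0 + 0) = -3*4 = -12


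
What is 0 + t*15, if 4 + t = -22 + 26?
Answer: 0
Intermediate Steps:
t = 0 (t = -4 + (-22 + 26) = -4 + 4 = 0)
0 + t*15 = 0 + 0*15 = 0 + 0 = 0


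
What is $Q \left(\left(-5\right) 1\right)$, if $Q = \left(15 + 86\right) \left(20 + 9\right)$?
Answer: $-14645$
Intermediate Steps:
$Q = 2929$ ($Q = 101 \cdot 29 = 2929$)
$Q \left(\left(-5\right) 1\right) = 2929 \left(\left(-5\right) 1\right) = 2929 \left(-5\right) = -14645$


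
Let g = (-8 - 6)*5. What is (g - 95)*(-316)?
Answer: 52140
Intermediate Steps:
g = -70 (g = -14*5 = -70)
(g - 95)*(-316) = (-70 - 95)*(-316) = -165*(-316) = 52140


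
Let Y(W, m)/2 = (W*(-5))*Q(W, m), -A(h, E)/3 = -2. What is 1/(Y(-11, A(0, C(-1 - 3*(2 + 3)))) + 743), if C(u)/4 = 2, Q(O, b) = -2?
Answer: 1/523 ≈ 0.0019120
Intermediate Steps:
C(u) = 8 (C(u) = 4*2 = 8)
A(h, E) = 6 (A(h, E) = -3*(-2) = 6)
Y(W, m) = 20*W (Y(W, m) = 2*((W*(-5))*(-2)) = 2*(-5*W*(-2)) = 2*(10*W) = 20*W)
1/(Y(-11, A(0, C(-1 - 3*(2 + 3)))) + 743) = 1/(20*(-11) + 743) = 1/(-220 + 743) = 1/523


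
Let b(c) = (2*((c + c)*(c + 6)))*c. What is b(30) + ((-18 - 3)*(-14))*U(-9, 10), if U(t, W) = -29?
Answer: 121074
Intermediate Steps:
b(c) = 4*c**2*(6 + c) (b(c) = (2*((2*c)*(6 + c)))*c = (2*(2*c*(6 + c)))*c = (4*c*(6 + c))*c = 4*c**2*(6 + c))
b(30) + ((-18 - 3)*(-14))*U(-9, 10) = 4*30**2*(6 + 30) + ((-18 - 3)*(-14))*(-29) = 4*900*36 - 21*(-14)*(-29) = 129600 + 294*(-29) = 129600 - 8526 = 121074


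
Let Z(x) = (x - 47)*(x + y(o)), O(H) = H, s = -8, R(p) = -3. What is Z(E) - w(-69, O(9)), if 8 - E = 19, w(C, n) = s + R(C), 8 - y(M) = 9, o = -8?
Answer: 707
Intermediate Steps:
y(M) = -1 (y(M) = 8 - 1*9 = 8 - 9 = -1)
w(C, n) = -11 (w(C, n) = -8 - 3 = -11)
E = -11 (E = 8 - 1*19 = 8 - 19 = -11)
Z(x) = (-1 + x)*(-47 + x) (Z(x) = (x - 47)*(x - 1) = (-47 + x)*(-1 + x) = (-1 + x)*(-47 + x))
Z(E) - w(-69, O(9)) = (47 + (-11)² - 48*(-11)) - 1*(-11) = (47 + 121 + 528) + 11 = 696 + 11 = 707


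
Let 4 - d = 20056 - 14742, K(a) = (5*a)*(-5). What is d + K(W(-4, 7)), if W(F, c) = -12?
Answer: -5010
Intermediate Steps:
K(a) = -25*a
d = -5310 (d = 4 - (20056 - 14742) = 4 - 1*5314 = 4 - 5314 = -5310)
d + K(W(-4, 7)) = -5310 - 25*(-12) = -5310 + 300 = -5010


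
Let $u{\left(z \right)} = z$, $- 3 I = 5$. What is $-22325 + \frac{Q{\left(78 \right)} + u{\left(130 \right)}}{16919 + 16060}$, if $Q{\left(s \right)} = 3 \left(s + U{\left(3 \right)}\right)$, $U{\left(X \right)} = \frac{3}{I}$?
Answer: $- \frac{3681279082}{164895} \approx -22325.0$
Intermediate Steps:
$I = - \frac{5}{3}$ ($I = \left(- \frac{1}{3}\right) 5 = - \frac{5}{3} \approx -1.6667$)
$U{\left(X \right)} = - \frac{9}{5}$ ($U{\left(X \right)} = \frac{3}{- \frac{5}{3}} = 3 \left(- \frac{3}{5}\right) = - \frac{9}{5}$)
$Q{\left(s \right)} = - \frac{27}{5} + 3 s$ ($Q{\left(s \right)} = 3 \left(s - \frac{9}{5}\right) = 3 \left(- \frac{9}{5} + s\right) = - \frac{27}{5} + 3 s$)
$-22325 + \frac{Q{\left(78 \right)} + u{\left(130 \right)}}{16919 + 16060} = -22325 + \frac{\left(- \frac{27}{5} + 3 \cdot 78\right) + 130}{16919 + 16060} = -22325 + \frac{\left(- \frac{27}{5} + 234\right) + 130}{32979} = -22325 + \left(\frac{1143}{5} + 130\right) \frac{1}{32979} = -22325 + \frac{1793}{5} \cdot \frac{1}{32979} = -22325 + \frac{1793}{164895} = - \frac{3681279082}{164895}$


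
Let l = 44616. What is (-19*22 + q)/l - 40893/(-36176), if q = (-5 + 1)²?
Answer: 75414139/67251184 ≈ 1.1214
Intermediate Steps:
q = 16 (q = (-4)² = 16)
(-19*22 + q)/l - 40893/(-36176) = (-19*22 + 16)/44616 - 40893/(-36176) = (-418 + 16)*(1/44616) - 40893*(-1/36176) = -402*1/44616 + 40893/36176 = -67/7436 + 40893/36176 = 75414139/67251184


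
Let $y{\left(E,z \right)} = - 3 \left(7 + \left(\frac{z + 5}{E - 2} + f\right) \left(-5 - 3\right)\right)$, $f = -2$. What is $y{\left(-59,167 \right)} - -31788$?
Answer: $\frac{1930731}{61} \approx 31651.0$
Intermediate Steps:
$y{\left(E,z \right)} = -69 + \frac{24 \left(5 + z\right)}{-2 + E}$ ($y{\left(E,z \right)} = - 3 \left(7 + \left(\frac{z + 5}{E - 2} - 2\right) \left(-5 - 3\right)\right) = - 3 \left(7 + \left(\frac{5 + z}{-2 + E} - 2\right) \left(-8\right)\right) = - 3 \left(7 + \left(-2 + \frac{5 + z}{-2 + E}\right) \left(-8\right)\right) = - 3 \left(7 + \left(16 - \frac{8 \left(5 + z\right)}{-2 + E}\right)\right) = - 3 \left(23 - \frac{8 \left(5 + z\right)}{-2 + E}\right) = -69 + \frac{24 \left(5 + z\right)}{-2 + E}$)
$y{\left(-59,167 \right)} - -31788 = \frac{3 \left(86 - -1357 + 8 \cdot 167\right)}{-2 - 59} - -31788 = \frac{3 \left(86 + 1357 + 1336\right)}{-61} + 31788 = 3 \left(- \frac{1}{61}\right) 2779 + 31788 = - \frac{8337}{61} + 31788 = \frac{1930731}{61}$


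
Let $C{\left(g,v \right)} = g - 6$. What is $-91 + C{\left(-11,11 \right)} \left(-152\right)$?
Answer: $2493$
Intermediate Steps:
$C{\left(g,v \right)} = -6 + g$ ($C{\left(g,v \right)} = g - 6 = -6 + g$)
$-91 + C{\left(-11,11 \right)} \left(-152\right) = -91 + \left(-6 - 11\right) \left(-152\right) = -91 - -2584 = -91 + 2584 = 2493$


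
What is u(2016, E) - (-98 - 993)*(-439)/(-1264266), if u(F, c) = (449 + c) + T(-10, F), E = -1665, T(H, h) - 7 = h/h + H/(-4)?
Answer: -761796857/632133 ≈ -1205.1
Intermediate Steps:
T(H, h) = 8 - H/4 (T(H, h) = 7 + (h/h + H/(-4)) = 7 + (1 + H*(-¼)) = 7 + (1 - H/4) = 8 - H/4)
u(F, c) = 919/2 + c (u(F, c) = (449 + c) + (8 - ¼*(-10)) = (449 + c) + (8 + 5/2) = (449 + c) + 21/2 = 919/2 + c)
u(2016, E) - (-98 - 993)*(-439)/(-1264266) = (919/2 - 1665) - (-98 - 993)*(-439)/(-1264266) = -2411/2 - (-1091*(-439))*(-1)/1264266 = -2411/2 - 478949*(-1)/1264266 = -2411/2 - 1*(-478949/1264266) = -2411/2 + 478949/1264266 = -761796857/632133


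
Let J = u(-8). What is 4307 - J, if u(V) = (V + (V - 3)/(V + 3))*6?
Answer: 21709/5 ≈ 4341.8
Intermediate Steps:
u(V) = 6*V + 6*(-3 + V)/(3 + V) (u(V) = (V + (-3 + V)/(3 + V))*6 = 6*V + 6*(-3 + V)/(3 + V))
J = -174/5 (J = 6*(-3 + (-8)² + 4*(-8))/(3 - 8) = 6*(-3 + 64 - 32)/(-5) = 6*(-⅕)*29 = -174/5 ≈ -34.800)
4307 - J = 4307 - 1*(-174/5) = 4307 + 174/5 = 21709/5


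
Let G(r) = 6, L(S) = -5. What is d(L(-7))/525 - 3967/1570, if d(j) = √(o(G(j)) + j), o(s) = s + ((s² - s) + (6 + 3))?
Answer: -3967/1570 + 2*√10/525 ≈ -2.5147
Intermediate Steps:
o(s) = 9 + s² (o(s) = s + ((s² - s) + 9) = s + (9 + s² - s) = 9 + s²)
d(j) = √(45 + j) (d(j) = √((9 + 6²) + j) = √((9 + 36) + j) = √(45 + j))
d(L(-7))/525 - 3967/1570 = √(45 - 5)/525 - 3967/1570 = √40*(1/525) - 3967*1/1570 = (2*√10)*(1/525) - 3967/1570 = 2*√10/525 - 3967/1570 = -3967/1570 + 2*√10/525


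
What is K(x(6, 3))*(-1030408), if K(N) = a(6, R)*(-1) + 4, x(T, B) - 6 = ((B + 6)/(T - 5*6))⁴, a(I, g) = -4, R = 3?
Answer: -8243264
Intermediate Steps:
x(T, B) = 6 + (6 + B)⁴/(-30 + T)⁴ (x(T, B) = 6 + ((B + 6)/(T - 5*6))⁴ = 6 + ((6 + B)/(T - 30))⁴ = 6 + ((6 + B)/(-30 + T))⁴ = 6 + (6 + B)⁴/(-30 + T)⁴)
K(N) = 8 (K(N) = -4*(-1) + 4 = 4 + 4 = 8)
K(x(6, 3))*(-1030408) = 8*(-1030408) = -8243264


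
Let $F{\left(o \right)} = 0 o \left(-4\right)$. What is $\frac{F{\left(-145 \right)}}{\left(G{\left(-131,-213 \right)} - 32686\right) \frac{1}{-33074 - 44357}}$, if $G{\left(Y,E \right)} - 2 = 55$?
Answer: $0$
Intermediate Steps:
$G{\left(Y,E \right)} = 57$ ($G{\left(Y,E \right)} = 2 + 55 = 57$)
$F{\left(o \right)} = 0$ ($F{\left(o \right)} = 0 \left(-4\right) = 0$)
$\frac{F{\left(-145 \right)}}{\left(G{\left(-131,-213 \right)} - 32686\right) \frac{1}{-33074 - 44357}} = \frac{0}{\left(57 - 32686\right) \frac{1}{-33074 - 44357}} = \frac{0}{\left(-32629\right) \frac{1}{-77431}} = \frac{0}{\left(-32629\right) \left(- \frac{1}{77431}\right)} = \frac{0}{\frac{32629}{77431}} = 0 \cdot \frac{77431}{32629} = 0$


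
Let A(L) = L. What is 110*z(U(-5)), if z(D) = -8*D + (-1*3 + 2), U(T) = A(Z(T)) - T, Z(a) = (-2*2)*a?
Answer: -22110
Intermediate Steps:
Z(a) = -4*a
U(T) = -5*T (U(T) = -4*T - T = -5*T)
z(D) = -1 - 8*D (z(D) = -8*D + (-3 + 2) = -8*D - 1 = -1 - 8*D)
110*z(U(-5)) = 110*(-1 - (-40)*(-5)) = 110*(-1 - 8*25) = 110*(-1 - 200) = 110*(-201) = -22110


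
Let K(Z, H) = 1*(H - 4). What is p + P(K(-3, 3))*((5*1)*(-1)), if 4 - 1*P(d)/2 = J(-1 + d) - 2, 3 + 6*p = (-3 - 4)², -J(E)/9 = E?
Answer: 383/3 ≈ 127.67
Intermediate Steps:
J(E) = -9*E
K(Z, H) = -4 + H (K(Z, H) = 1*(-4 + H) = -4 + H)
p = 23/3 (p = -½ + (-3 - 4)²/6 = -½ + (⅙)*(-7)² = -½ + (⅙)*49 = -½ + 49/6 = 23/3 ≈ 7.6667)
P(d) = -6 + 18*d (P(d) = 8 - 2*(-9*(-1 + d) - 2) = 8 - 2*((9 - 9*d) - 2) = 8 - 2*(7 - 9*d) = 8 + (-14 + 18*d) = -6 + 18*d)
p + P(K(-3, 3))*((5*1)*(-1)) = 23/3 + (-6 + 18*(-4 + 3))*((5*1)*(-1)) = 23/3 + (-6 + 18*(-1))*(5*(-1)) = 23/3 + (-6 - 18)*(-5) = 23/3 - 24*(-5) = 23/3 + 120 = 383/3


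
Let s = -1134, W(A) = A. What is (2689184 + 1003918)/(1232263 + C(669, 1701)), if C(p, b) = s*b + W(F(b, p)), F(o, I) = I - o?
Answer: -3693102/697703 ≈ -5.2932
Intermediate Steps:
C(p, b) = p - 1135*b (C(p, b) = -1134*b + (p - b) = p - 1135*b)
(2689184 + 1003918)/(1232263 + C(669, 1701)) = (2689184 + 1003918)/(1232263 + (669 - 1135*1701)) = 3693102/(1232263 + (669 - 1930635)) = 3693102/(1232263 - 1929966) = 3693102/(-697703) = 3693102*(-1/697703) = -3693102/697703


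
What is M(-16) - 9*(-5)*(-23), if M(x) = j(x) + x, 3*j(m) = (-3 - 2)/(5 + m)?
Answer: -34678/33 ≈ -1050.8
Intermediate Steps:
j(m) = -5/(3*(5 + m)) (j(m) = ((-3 - 2)/(5 + m))/3 = (-5/(5 + m))/3 = -5/(3*(5 + m)))
M(x) = x - 5/(15 + 3*x) (M(x) = -5/(15 + 3*x) + x = x - 5/(15 + 3*x))
M(-16) - 9*(-5)*(-23) = (-5/3 - 16*(5 - 16))/(5 - 16) - 9*(-5)*(-23) = (-5/3 - 16*(-11))/(-11) - (-45)*(-23) = -(-5/3 + 176)/11 - 1*1035 = -1/11*523/3 - 1035 = -523/33 - 1035 = -34678/33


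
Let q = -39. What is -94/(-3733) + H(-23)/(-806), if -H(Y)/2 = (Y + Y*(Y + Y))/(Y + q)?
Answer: -1514971/93272738 ≈ -0.016242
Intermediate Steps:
H(Y) = -2*(Y + 2*Y**2)/(-39 + Y) (H(Y) = -2*(Y + Y*(Y + Y))/(Y - 39) = -2*(Y + Y*(2*Y))/(-39 + Y) = -2*(Y + 2*Y**2)/(-39 + Y))
-94/(-3733) + H(-23)/(-806) = -94/(-3733) - 2*(-23)*(1 + 2*(-23))/(-39 - 23)/(-806) = -94*(-1/3733) - 2*(-23)*(1 - 46)/(-62)*(-1/806) = 94/3733 - 2*(-23)*(-1/62)*(-45)*(-1/806) = 94/3733 + (1035/31)*(-1/806) = 94/3733 - 1035/24986 = -1514971/93272738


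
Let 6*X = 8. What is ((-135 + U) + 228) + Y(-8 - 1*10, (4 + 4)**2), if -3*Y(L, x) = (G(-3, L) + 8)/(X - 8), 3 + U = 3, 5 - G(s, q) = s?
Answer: 469/5 ≈ 93.800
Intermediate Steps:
X = 4/3 (X = (1/6)*8 = 4/3 ≈ 1.3333)
G(s, q) = 5 - s
U = 0 (U = -3 + 3 = 0)
Y(L, x) = 4/5 (Y(L, x) = -((5 - 1*(-3)) + 8)/(3*(4/3 - 8)) = -((5 + 3) + 8)/(3*(-20/3)) = -(8 + 8)*(-3)/(3*20) = -16*(-3)/(3*20) = -1/3*(-12/5) = 4/5)
((-135 + U) + 228) + Y(-8 - 1*10, (4 + 4)**2) = ((-135 + 0) + 228) + 4/5 = (-135 + 228) + 4/5 = 93 + 4/5 = 469/5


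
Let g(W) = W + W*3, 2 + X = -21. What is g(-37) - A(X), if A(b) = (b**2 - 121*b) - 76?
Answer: -3384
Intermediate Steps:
X = -23 (X = -2 - 21 = -23)
g(W) = 4*W (g(W) = W + 3*W = 4*W)
A(b) = -76 + b**2 - 121*b
g(-37) - A(X) = 4*(-37) - (-76 + (-23)**2 - 121*(-23)) = -148 - (-76 + 529 + 2783) = -148 - 1*3236 = -148 - 3236 = -3384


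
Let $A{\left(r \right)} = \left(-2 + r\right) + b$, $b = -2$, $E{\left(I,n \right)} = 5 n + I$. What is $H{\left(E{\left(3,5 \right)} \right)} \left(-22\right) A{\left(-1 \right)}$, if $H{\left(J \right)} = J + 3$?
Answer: $3410$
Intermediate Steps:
$E{\left(I,n \right)} = I + 5 n$
$H{\left(J \right)} = 3 + J$
$A{\left(r \right)} = -4 + r$ ($A{\left(r \right)} = \left(-2 + r\right) - 2 = -4 + r$)
$H{\left(E{\left(3,5 \right)} \right)} \left(-22\right) A{\left(-1 \right)} = \left(3 + \left(3 + 5 \cdot 5\right)\right) \left(-22\right) \left(-4 - 1\right) = \left(3 + \left(3 + 25\right)\right) \left(-22\right) \left(-5\right) = \left(3 + 28\right) \left(-22\right) \left(-5\right) = 31 \left(-22\right) \left(-5\right) = \left(-682\right) \left(-5\right) = 3410$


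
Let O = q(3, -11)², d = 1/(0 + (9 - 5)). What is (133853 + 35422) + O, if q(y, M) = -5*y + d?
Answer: 2711881/16 ≈ 1.6949e+5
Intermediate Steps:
d = ¼ (d = 1/(0 + 4) = 1/4 = ¼ ≈ 0.25000)
q(y, M) = ¼ - 5*y (q(y, M) = -5*y + ¼ = ¼ - 5*y)
O = 3481/16 (O = (¼ - 5*3)² = (¼ - 15)² = (-59/4)² = 3481/16 ≈ 217.56)
(133853 + 35422) + O = (133853 + 35422) + 3481/16 = 169275 + 3481/16 = 2711881/16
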